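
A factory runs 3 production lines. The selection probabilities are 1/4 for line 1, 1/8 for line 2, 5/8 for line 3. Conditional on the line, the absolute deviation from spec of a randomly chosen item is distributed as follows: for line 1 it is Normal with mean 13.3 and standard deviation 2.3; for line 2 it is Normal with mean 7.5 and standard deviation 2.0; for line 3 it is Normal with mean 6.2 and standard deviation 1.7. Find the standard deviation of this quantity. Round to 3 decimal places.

Per component, 1: μ=13.3, E[X²]=182.18; 2: μ=7.5, E[X²]=60.25; 3: μ=6.2, E[X²]=41.33.
E[X] = 0.25·13.3 + 0.125·7.5 + 0.625·6.2 = 8.1375.
E[X²] = 0.25·182.18 + 0.125·60.25 + 0.625·41.33 = 78.9075.
Var(X) = E[X²] − (E[X])² = 78.9075 − 66.2189 = 12.6886.
SD(X) = √12.6886 = 3.56211.

3.562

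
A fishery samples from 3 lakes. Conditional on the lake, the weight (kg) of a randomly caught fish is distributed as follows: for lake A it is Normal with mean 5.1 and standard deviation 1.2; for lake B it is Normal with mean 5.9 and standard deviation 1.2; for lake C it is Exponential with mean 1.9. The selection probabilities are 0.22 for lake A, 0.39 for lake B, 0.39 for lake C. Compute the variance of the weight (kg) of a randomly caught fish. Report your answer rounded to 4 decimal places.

5.6534

Per component, A: μ=5.1, E[X²]=27.45; B: μ=5.9, E[X²]=36.25; C: μ=1.9, E[X²]=7.22.
E[X] = 0.22·5.1 + 0.39·5.9 + 0.39·1.9 = 4.164.
E[X²] = 0.22·27.45 + 0.39·36.25 + 0.39·7.22 = 22.9923.
Var(X) = E[X²] − (E[X])² = 22.9923 − 17.3389 = 5.6534.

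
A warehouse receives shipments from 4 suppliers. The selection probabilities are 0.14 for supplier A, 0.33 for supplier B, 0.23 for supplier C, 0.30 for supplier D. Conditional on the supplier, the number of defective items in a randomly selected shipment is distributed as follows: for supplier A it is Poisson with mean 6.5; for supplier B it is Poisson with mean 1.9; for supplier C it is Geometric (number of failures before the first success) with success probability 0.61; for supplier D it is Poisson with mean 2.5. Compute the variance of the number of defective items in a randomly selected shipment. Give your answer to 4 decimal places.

Per component, A: μ=6.5, E[X²]=48.75; B: μ=1.9, E[X²]=5.51; C: μ=0.639344, E[X²]=1.45687; D: μ=2.5, E[X²]=8.75.
E[X] = 0.14·6.5 + 0.33·1.9 + 0.23·0.639344 + 0.3·2.5 = 2.43405.
E[X²] = 0.14·48.75 + 0.33·5.51 + 0.23·1.45687 + 0.3·8.75 = 11.6034.
Var(X) = E[X²] − (E[X])² = 11.6034 − 5.9246 = 5.67878.

5.6788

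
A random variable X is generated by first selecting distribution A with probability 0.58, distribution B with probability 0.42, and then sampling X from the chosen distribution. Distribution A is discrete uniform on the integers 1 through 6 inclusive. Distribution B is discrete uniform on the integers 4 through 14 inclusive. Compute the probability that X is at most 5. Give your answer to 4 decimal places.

0.5597

Conditional on each component, P(X ≤ 5): A: 0.833333; B: 0.181818.
By total probability, P(X ≤ 5) = 0.58·0.833333 + 0.42·0.181818 = 0.559697.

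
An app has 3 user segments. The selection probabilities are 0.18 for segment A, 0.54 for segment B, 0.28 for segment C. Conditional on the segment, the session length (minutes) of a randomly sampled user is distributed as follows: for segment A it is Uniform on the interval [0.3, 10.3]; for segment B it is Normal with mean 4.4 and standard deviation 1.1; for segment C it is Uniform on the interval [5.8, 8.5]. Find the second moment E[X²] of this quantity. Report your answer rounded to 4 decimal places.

32.1484

For each component E[X²] = Var + (mean)², giving A: 36.4233; B: 20.57; C: 51.73.
Overall E[X²] = 0.18·36.4233 + 0.54·20.57 + 0.28·51.73 = 32.1484.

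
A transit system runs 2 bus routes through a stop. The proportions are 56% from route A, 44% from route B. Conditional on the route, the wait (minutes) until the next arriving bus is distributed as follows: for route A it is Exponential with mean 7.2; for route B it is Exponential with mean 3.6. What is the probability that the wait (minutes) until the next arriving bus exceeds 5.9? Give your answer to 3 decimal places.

0.332

Conditional on each route, P(X > 5.9): A: 0.440676; B: 0.194196.
By total probability, P(X > 5.9) = 0.56·0.440676 + 0.44·0.194196 = 0.332225.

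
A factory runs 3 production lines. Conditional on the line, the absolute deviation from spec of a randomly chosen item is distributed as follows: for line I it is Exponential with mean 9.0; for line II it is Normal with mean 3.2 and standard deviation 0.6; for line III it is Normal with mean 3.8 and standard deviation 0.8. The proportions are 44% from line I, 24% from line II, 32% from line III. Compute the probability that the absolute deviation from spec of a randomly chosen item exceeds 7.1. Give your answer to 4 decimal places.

0.1999

Conditional on each line, P(X > 7.1): I: 0.454349; II: 4.016e-11; III: 1.85367e-05.
By total probability, P(X > 7.1) = 0.44·0.454349 + 0.24·4.016e-11 + 0.32·1.85367e-05 = 0.19992.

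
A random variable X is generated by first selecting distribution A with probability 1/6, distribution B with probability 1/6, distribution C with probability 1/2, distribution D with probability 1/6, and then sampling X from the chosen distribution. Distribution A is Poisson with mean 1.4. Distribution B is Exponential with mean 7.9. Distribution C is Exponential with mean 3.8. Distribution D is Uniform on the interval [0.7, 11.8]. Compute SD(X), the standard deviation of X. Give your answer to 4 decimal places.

4.8836

Per component, A: μ=1.4, E[X²]=3.36; B: μ=7.9, E[X²]=124.82; C: μ=3.8, E[X²]=28.88; D: μ=6.25, E[X²]=49.33.
E[X] = 0.166667·1.4 + 0.166667·7.9 + 0.5·3.8 + 0.166667·6.25 = 4.49167.
E[X²] = 0.166667·3.36 + 0.166667·124.82 + 0.5·28.88 + 0.166667·49.33 = 44.025.
Var(X) = E[X²] − (E[X])² = 44.025 − 20.1751 = 23.8499.
SD(X) = √23.8499 = 4.88364.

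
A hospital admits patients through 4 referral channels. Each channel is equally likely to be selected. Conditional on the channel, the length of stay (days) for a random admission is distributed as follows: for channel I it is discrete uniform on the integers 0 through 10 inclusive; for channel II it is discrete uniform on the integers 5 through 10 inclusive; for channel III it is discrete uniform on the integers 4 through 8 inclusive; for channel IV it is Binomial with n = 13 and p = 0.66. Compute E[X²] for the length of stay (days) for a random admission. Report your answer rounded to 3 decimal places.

52.175

For each component E[X²] = Var + (mean)², giving I: 35; II: 59.1667; III: 38; IV: 76.5336.
Overall E[X²] = 0.25·35 + 0.25·59.1667 + 0.25·38 + 0.25·76.5336 = 52.1751.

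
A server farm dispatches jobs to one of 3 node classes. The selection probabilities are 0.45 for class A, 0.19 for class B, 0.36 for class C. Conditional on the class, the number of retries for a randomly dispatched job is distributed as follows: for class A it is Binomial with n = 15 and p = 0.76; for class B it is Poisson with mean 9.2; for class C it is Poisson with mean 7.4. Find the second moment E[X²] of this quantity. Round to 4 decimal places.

99.9204

For each component E[X²] = Var + (mean)², giving A: 132.696; B: 93.84; C: 62.16.
Overall E[X²] = 0.45·132.696 + 0.19·93.84 + 0.36·62.16 = 99.9204.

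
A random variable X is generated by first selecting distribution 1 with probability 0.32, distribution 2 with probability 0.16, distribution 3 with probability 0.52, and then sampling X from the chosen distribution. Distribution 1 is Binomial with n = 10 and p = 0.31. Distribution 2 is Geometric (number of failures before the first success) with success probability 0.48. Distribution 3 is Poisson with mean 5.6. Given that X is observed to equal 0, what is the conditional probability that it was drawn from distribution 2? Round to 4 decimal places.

Likelihoods P(X=0 | ·): 1: 0.0244619; 2: 0.48; 3: 0.00369786.
Posterior ∝ prior × likelihood. Numerator for 2: 0.16·0.48 = 0.0768.
Normalizing constant: 0.32·0.0244619 + 0.16·0.48 + 0.52·0.00369786 = 0.0865507.
P(2 | observation) = 0.0768 / 0.0865507 = 0.887341.

0.8873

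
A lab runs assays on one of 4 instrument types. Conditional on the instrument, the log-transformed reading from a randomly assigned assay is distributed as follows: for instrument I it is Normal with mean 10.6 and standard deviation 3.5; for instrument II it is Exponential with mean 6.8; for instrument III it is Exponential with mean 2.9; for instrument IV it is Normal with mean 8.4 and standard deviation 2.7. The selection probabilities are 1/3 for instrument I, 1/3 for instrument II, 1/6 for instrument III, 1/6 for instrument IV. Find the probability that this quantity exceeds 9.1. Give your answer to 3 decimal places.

0.383

Conditional on each instrument, P(X > 9.1): I: 0.665882; II: 0.262308; III: 0.0433724; IV: 0.397718.
By total probability, P(X > 9.1) = 0.333333·0.665882 + 0.333333·0.262308 + 0.166667·0.0433724 + 0.166667·0.397718 = 0.382912.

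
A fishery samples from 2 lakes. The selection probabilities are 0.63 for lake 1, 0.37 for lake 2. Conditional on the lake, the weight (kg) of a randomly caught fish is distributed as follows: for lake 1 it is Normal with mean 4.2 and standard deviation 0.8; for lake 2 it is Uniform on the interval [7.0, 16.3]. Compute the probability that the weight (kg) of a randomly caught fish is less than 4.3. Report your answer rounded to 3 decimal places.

0.346

Conditional on each lake, P(X < 4.3): 1: 0.549738; 2: 0.
By total probability, P(X < 4.3) = 0.63·0.549738 + 0.37·0 = 0.346335.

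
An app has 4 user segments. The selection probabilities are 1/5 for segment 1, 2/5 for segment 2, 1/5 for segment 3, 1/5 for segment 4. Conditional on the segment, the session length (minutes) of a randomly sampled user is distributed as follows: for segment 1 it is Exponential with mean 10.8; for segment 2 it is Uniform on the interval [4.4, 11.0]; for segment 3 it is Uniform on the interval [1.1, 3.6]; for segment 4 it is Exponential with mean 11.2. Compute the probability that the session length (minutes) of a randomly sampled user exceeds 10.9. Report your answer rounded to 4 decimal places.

0.1545

Conditional on each segment, P(X > 10.9): 1: 0.364489; 2: 0.0151515; 3: 0; 4: 0.377867.
By total probability, P(X > 10.9) = 0.2·0.364489 + 0.4·0.0151515 + 0.2·0 + 0.2·0.377867 = 0.154532.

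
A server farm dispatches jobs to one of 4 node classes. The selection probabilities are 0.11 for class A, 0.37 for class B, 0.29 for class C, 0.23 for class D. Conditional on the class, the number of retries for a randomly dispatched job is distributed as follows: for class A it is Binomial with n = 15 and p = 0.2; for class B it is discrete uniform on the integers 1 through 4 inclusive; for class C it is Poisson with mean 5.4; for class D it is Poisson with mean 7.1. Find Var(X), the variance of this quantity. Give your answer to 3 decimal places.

7.441

Per component, A: μ=3, E[X²]=11.4; B: μ=2.5, E[X²]=7.5; C: μ=5.4, E[X²]=34.56; D: μ=7.1, E[X²]=57.51.
E[X] = 0.11·3 + 0.37·2.5 + 0.29·5.4 + 0.23·7.1 = 4.454.
E[X²] = 0.11·11.4 + 0.37·7.5 + 0.29·34.56 + 0.23·57.51 = 27.2787.
Var(X) = E[X²] − (E[X])² = 27.2787 − 19.8381 = 7.44058.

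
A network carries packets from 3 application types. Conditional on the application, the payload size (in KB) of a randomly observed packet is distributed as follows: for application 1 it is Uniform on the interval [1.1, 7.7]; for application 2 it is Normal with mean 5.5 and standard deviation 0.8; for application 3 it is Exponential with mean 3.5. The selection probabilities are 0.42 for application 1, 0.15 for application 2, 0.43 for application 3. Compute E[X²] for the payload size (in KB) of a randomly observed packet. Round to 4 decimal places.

For each component E[X²] = Var + (mean)², giving 1: 22.99; 2: 30.89; 3: 24.5.
Overall E[X²] = 0.42·22.99 + 0.15·30.89 + 0.43·24.5 = 24.8243.

24.8243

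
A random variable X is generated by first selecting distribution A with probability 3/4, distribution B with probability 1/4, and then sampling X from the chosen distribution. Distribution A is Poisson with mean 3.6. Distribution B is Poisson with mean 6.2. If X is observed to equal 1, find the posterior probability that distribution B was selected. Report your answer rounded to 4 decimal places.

0.0409

Likelihoods P(X=1 | ·): A: 0.0983654; B: 0.0125825.
Posterior ∝ prior × likelihood. Numerator for B: 0.25·0.0125825 = 0.00314562.
Normalizing constant: 0.75·0.0983654 + 0.25·0.0125825 = 0.0769197.
P(B | observation) = 0.00314562 / 0.0769197 = 0.0408948.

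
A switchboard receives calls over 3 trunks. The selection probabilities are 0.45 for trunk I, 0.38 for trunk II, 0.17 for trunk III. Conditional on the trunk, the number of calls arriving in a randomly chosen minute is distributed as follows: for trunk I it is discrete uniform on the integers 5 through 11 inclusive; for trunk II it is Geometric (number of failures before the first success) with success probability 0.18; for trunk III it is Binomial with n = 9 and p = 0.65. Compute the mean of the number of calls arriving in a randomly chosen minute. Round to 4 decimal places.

6.3256

Component means — I: 8; II: 4.55556; III: 5.85.
E[X] = 0.45·8 + 0.38·4.55556 + 0.17·5.85 = 6.32561.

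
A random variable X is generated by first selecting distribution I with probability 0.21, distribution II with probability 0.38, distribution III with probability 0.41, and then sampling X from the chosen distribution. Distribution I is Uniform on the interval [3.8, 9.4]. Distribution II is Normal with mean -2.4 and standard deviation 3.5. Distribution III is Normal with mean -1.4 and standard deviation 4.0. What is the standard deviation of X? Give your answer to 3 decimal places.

Per component, I: μ=6.6, E[X²]=46.1733; II: μ=-2.4, E[X²]=18.01; III: μ=-1.4, E[X²]=17.96.
E[X] = 0.21·6.6 + 0.38·-2.4 + 0.41·-1.4 = -0.1.
E[X²] = 0.21·46.1733 + 0.38·18.01 + 0.41·17.96 = 23.9038.
Var(X) = E[X²] − (E[X])² = 23.9038 − 0.01 = 23.8938.
SD(X) = √23.8938 = 4.88813.

4.888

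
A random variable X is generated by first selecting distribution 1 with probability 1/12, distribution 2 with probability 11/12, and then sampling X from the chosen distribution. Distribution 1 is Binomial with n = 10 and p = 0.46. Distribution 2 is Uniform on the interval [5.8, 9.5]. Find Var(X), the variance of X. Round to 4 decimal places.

Per component, 1: μ=4.6, E[X²]=23.644; 2: μ=7.65, E[X²]=59.6633.
E[X] = 0.0833333·4.6 + 0.916667·7.65 = 7.39583.
E[X²] = 0.0833333·23.644 + 0.916667·59.6633 = 56.6617.
Var(X) = E[X²] − (E[X])² = 56.6617 − 54.6984 = 1.96337.

1.9634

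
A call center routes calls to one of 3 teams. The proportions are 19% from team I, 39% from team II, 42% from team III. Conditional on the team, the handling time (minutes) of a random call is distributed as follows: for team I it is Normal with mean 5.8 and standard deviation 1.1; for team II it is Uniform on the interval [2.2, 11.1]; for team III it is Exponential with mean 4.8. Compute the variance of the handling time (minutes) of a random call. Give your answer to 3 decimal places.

13.175

Per component, I: μ=5.8, E[X²]=34.85; II: μ=6.65, E[X²]=50.8233; III: μ=4.8, E[X²]=46.08.
E[X] = 0.19·5.8 + 0.39·6.65 + 0.42·4.8 = 5.7115.
E[X²] = 0.19·34.85 + 0.39·50.8233 + 0.42·46.08 = 45.7962.
Var(X) = E[X²] − (E[X])² = 45.7962 − 32.6212 = 13.175.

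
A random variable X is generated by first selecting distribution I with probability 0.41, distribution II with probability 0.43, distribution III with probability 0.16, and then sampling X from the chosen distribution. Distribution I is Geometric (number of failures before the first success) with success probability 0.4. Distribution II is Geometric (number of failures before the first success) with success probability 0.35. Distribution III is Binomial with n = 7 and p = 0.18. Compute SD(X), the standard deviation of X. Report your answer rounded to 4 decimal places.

2.0088

Per component, I: μ=1.5, E[X²]=6; II: μ=1.85714, E[X²]=8.7551; III: μ=1.26, E[X²]=2.6208.
E[X] = 0.41·1.5 + 0.43·1.85714 + 0.16·1.26 = 1.61517.
E[X²] = 0.41·6 + 0.43·8.7551 + 0.16·2.6208 = 6.64402.
Var(X) = E[X²] − (E[X])² = 6.64402 − 2.60878 = 4.03524.
SD(X) = √4.03524 = 2.00879.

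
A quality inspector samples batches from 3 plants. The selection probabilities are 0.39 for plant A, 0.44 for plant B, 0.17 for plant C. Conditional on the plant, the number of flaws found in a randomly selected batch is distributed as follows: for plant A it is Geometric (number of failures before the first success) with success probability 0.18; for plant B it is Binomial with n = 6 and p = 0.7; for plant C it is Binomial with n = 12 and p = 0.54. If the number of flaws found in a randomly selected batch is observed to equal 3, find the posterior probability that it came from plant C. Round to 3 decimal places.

0.043

Likelihoods P(X=3 | ·): A: 0.0992462; B: 0.18522; C: 0.0319466.
Posterior ∝ prior × likelihood. Numerator for C: 0.17·0.0319466 = 0.00543092.
Normalizing constant: 0.39·0.0992462 + 0.44·0.18522 + 0.17·0.0319466 = 0.125634.
P(C | observation) = 0.00543092 / 0.125634 = 0.0432282.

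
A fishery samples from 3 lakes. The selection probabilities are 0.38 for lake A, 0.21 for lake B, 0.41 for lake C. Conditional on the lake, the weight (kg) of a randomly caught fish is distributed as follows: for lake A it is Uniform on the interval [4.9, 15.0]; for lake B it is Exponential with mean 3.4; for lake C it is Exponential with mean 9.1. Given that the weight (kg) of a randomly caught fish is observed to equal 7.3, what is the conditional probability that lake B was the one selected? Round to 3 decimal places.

0.111

Likelihoods f(7.3 | ·): A: 0.0990099; B: 0.034361; C: 0.0492684.
Posterior ∝ prior × likelihood. Numerator for B: 0.21·0.034361 = 0.0072158.
Normalizing constant: 0.38·0.0990099 + 0.21·0.034361 + 0.41·0.0492684 = 0.0650396.
P(B | observation) = 0.0072158 / 0.0650396 = 0.110945.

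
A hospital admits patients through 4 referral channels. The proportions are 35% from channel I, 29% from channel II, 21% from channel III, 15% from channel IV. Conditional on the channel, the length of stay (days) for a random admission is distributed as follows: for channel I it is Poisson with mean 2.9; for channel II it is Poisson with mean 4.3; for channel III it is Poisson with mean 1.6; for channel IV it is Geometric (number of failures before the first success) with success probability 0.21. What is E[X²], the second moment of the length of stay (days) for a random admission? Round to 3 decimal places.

16.251

For each component E[X²] = Var + (mean)², giving I: 11.31; II: 22.79; III: 4.16; IV: 32.0658.
Overall E[X²] = 0.35·11.31 + 0.29·22.79 + 0.21·4.16 + 0.15·32.0658 = 16.2511.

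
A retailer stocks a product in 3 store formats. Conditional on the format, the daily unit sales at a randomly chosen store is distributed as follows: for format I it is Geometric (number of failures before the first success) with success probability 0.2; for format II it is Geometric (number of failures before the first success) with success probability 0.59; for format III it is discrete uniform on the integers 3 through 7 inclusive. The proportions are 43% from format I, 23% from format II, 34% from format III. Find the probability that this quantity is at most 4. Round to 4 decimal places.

0.6524

Conditional on each format, P(X ≤ 4): I: 0.67232; II: 0.988414; III: 0.4.
By total probability, P(X ≤ 4) = 0.43·0.67232 + 0.23·0.988414 + 0.34·0.4 = 0.652433.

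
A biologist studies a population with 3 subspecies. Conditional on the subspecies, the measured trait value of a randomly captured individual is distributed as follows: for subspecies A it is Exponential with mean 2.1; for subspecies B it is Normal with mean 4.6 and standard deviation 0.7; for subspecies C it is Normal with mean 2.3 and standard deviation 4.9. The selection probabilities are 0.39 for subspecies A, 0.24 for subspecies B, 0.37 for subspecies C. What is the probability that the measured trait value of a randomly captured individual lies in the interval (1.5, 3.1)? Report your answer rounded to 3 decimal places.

0.154

Conditional on each subspecies, P(1.5 < X < 3.1): A: 0.261035; B: 0.0160575; C: 0.12969.
By total probability, P(1.5 < X < 3.1) = 0.39·0.261035 + 0.24·0.0160575 + 0.37·0.12969 = 0.153643.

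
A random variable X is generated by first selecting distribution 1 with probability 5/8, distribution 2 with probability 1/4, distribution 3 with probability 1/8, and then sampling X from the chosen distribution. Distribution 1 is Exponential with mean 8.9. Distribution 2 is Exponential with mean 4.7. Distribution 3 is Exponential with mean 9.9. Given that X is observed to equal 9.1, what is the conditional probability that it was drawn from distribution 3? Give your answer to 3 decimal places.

0.133

Likelihoods f(9.1 | ·): 1: 0.0404163; 2: 0.0306926; 3: 0.040287.
Posterior ∝ prior × likelihood. Numerator for 3: 0.125·0.040287 = 0.00503587.
Normalizing constant: 0.625·0.0404163 + 0.25·0.0306926 + 0.125·0.040287 = 0.0379692.
P(3 | observation) = 0.00503587 / 0.0379692 = 0.132631.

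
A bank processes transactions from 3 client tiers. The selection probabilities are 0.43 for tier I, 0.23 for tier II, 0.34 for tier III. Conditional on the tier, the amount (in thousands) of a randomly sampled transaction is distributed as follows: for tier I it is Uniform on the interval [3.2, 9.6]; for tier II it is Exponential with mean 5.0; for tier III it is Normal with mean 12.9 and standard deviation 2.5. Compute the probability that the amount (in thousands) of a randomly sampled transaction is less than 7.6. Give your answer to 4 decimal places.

0.4811

Conditional on each tier, P(X < 7.6): I: 0.6875; II: 0.781288; III: 0.017003.
By total probability, P(X < 7.6) = 0.43·0.6875 + 0.23·0.781288 + 0.34·0.017003 = 0.481102.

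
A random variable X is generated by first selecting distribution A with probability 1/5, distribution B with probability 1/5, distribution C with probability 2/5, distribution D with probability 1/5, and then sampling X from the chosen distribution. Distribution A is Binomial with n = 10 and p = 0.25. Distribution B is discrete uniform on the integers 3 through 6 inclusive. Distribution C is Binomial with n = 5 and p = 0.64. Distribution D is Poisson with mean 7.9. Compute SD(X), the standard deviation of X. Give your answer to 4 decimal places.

Per component, A: μ=2.5, E[X²]=8.125; B: μ=4.5, E[X²]=21.5; C: μ=3.2, E[X²]=11.392; D: μ=7.9, E[X²]=70.31.
E[X] = 0.2·2.5 + 0.2·4.5 + 0.4·3.2 + 0.2·7.9 = 4.26.
E[X²] = 0.2·8.125 + 0.2·21.5 + 0.4·11.392 + 0.2·70.31 = 24.5438.
Var(X) = E[X²] − (E[X])² = 24.5438 − 18.1476 = 6.3962.
SD(X) = √6.3962 = 2.52907.

2.5291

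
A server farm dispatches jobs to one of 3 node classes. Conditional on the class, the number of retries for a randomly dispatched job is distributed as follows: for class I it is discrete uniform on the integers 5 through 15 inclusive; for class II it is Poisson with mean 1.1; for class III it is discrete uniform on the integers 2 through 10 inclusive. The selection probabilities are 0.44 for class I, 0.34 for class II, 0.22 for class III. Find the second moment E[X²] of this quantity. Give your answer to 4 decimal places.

58.5721

For each component E[X²] = Var + (mean)², giving I: 110; II: 2.31; III: 42.6667.
Overall E[X²] = 0.44·110 + 0.34·2.31 + 0.22·42.6667 = 58.5721.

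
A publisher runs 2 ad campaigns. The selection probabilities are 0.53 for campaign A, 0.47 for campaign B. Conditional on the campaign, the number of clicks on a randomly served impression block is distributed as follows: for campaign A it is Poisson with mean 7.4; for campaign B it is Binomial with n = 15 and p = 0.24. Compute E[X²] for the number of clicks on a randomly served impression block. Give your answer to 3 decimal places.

40.322

For each component E[X²] = Var + (mean)², giving A: 62.16; B: 15.696.
Overall E[X²] = 0.53·62.16 + 0.47·15.696 = 40.3219.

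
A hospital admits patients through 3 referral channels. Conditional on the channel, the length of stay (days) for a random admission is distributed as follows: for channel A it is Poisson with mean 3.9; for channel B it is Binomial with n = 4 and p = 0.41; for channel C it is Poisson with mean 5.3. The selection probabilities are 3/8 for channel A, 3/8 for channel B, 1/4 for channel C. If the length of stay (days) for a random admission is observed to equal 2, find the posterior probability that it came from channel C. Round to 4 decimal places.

Likelihoods P(X=2 | ·): A: 0.15394; B: 0.351094; C: 0.0701069.
Posterior ∝ prior × likelihood. Numerator for C: 0.25·0.0701069 = 0.0175267.
Normalizing constant: 0.375·0.15394 + 0.375·0.351094 + 0.25·0.0701069 = 0.206914.
P(C | observation) = 0.0175267 / 0.206914 = 0.0847053.

0.0847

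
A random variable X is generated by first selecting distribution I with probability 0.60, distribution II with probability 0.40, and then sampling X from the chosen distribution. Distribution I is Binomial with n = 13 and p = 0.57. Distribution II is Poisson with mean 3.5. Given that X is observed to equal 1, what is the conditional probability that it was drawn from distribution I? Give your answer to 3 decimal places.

0.004

Likelihoods P(X=1 | ·): I: 0.000296101; II: 0.105691.
Posterior ∝ prior × likelihood. Numerator for I: 0.6·0.000296101 = 0.000177661.
Normalizing constant: 0.6·0.000296101 + 0.4·0.105691 = 0.042454.
P(I | observation) = 0.000177661 / 0.042454 = 0.00418478.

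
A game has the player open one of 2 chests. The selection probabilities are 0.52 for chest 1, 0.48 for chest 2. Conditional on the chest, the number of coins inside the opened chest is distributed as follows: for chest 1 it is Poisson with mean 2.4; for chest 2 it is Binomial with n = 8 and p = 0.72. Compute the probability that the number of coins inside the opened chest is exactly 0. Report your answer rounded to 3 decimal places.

Conditional on each chest, P(X = 0): 1: 0.090718; 2: 3.77802e-05.
By total probability, P(X = 0) = 0.52·0.090718 + 0.48·3.77802e-05 = 0.0471915.

0.047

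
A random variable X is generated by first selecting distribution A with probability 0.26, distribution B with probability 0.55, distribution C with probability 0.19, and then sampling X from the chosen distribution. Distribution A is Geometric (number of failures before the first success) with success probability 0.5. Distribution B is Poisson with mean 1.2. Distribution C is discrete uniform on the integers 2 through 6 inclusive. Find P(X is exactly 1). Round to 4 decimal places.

0.2638

Conditional on each component, P(X = 1): A: 0.25; B: 0.361433; C: 0.
By total probability, P(X = 1) = 0.26·0.25 + 0.55·0.361433 + 0.19·0 = 0.263788.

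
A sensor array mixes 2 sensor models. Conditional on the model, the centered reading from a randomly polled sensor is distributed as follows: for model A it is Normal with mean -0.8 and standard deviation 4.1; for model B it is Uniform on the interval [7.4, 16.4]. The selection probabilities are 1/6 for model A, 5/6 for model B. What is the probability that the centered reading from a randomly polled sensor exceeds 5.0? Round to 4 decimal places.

Conditional on each model, P(X > 5.0): A: 0.0785879; B: 1.
By total probability, P(X > 5.0) = 0.166667·0.0785879 + 0.833333·1 = 0.846431.

0.8464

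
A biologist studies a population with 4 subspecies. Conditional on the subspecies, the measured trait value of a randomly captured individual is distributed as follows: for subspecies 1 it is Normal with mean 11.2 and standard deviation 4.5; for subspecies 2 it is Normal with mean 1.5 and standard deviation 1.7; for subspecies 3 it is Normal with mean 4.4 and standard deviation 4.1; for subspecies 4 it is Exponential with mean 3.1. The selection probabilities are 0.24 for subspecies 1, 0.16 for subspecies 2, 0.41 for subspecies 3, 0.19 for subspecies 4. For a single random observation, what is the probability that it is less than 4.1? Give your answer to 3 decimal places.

0.496

Conditional on each subspecies, P(X < 4.1): 1: 0.0573083; 2: 0.936919; 3: 0.470835; 4: 0.733553.
By total probability, P(X < 4.1) = 0.24·0.0573083 + 0.16·0.936919 + 0.41·0.470835 + 0.19·0.733553 = 0.496079.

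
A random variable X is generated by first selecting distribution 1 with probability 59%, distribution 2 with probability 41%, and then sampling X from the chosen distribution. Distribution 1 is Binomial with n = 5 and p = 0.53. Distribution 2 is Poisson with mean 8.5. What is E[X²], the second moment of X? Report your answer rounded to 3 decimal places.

For each component E[X²] = Var + (mean)², giving 1: 8.268; 2: 80.75.
Overall E[X²] = 0.59·8.268 + 0.41·80.75 = 37.9856.

37.986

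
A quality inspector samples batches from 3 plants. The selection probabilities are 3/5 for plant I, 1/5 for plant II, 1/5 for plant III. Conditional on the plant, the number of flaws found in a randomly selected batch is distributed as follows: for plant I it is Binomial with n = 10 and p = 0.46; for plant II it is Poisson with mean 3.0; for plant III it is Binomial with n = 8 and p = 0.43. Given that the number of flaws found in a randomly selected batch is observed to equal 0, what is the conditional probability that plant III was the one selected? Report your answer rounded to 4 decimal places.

Likelihoods P(X=0 | ·): I: 0.00210833; II: 0.0497871; III: 0.0111429.
Posterior ∝ prior × likelihood. Numerator for III: 0.2·0.0111429 = 0.00222858.
Normalizing constant: 0.6·0.00210833 + 0.2·0.0497871 + 0.2·0.0111429 = 0.013451.
P(III | observation) = 0.00222858 / 0.013451 = 0.165682.

0.1657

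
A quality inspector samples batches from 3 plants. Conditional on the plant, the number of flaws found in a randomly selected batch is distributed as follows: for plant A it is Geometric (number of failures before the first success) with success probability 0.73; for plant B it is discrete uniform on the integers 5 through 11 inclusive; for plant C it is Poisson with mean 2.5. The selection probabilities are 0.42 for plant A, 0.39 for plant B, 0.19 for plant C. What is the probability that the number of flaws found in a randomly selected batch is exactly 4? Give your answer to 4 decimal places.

Conditional on each plant, P(X = 4): A: 0.00387952; B: 0; C: 0.133602.
By total probability, P(X = 4) = 0.42·0.00387952 + 0.39·0 + 0.19·0.133602 = 0.0270138.

0.0270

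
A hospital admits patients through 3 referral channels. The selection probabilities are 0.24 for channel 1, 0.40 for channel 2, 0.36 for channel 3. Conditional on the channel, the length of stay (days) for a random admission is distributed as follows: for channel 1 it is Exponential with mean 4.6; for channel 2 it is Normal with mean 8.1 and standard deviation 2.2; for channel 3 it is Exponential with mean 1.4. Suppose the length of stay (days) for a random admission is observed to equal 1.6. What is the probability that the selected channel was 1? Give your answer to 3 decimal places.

Likelihoods f(1.6 | ·): 1: 0.153526; 2: 0.0023064; 3: 0.22779.
Posterior ∝ prior × likelihood. Numerator for 1: 0.24·0.153526 = 0.0368463.
Normalizing constant: 0.24·0.153526 + 0.4·0.0023064 + 0.36·0.22779 = 0.119773.
P(1 | observation) = 0.0368463 / 0.119773 = 0.307634.

0.308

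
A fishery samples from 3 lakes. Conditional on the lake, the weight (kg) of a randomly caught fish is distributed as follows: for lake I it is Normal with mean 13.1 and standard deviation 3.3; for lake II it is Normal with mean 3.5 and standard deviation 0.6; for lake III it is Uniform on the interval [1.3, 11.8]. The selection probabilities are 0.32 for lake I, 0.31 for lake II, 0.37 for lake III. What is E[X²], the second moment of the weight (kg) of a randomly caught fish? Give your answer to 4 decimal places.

For each component E[X²] = Var + (mean)², giving I: 182.5; II: 12.61; III: 52.09.
Overall E[X²] = 0.32·182.5 + 0.31·12.61 + 0.37·52.09 = 81.5824.

81.5824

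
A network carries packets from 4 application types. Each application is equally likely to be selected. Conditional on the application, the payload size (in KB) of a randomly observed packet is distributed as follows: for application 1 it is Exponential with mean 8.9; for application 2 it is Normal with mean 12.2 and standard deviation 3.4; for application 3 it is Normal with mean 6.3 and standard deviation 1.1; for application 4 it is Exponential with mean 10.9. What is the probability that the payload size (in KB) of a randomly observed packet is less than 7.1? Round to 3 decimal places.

Conditional on each application, P(X < 7.1): 1: 0.54966; 2: 0.0668072; 3: 0.766471; 4: 0.478672.
By total probability, P(X < 7.1) = 0.25·0.54966 + 0.25·0.0668072 + 0.25·0.766471 + 0.25·0.478672 = 0.465403.

0.465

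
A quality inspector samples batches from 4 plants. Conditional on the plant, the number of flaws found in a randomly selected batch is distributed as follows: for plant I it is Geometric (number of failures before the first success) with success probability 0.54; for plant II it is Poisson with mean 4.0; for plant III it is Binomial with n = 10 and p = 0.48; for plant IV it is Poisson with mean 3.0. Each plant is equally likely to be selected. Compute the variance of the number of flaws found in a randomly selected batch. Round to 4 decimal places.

Per component, I: μ=0.851852, E[X²]=2.30316; II: μ=4, E[X²]=20; III: μ=4.8, E[X²]=25.536; IV: μ=3, E[X²]=12.
E[X] = 0.25·0.851852 + 0.25·4 + 0.25·4.8 + 0.25·3 = 3.16296.
E[X²] = 0.25·2.30316 + 0.25·20 + 0.25·25.536 + 0.25·12 = 14.9598.
Var(X) = E[X²] − (E[X])² = 14.9598 − 10.0043 = 4.95545.

4.9555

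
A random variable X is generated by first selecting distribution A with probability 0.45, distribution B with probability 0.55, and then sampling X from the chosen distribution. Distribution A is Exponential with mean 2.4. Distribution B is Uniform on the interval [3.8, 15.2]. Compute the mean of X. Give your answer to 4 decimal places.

6.3050

Component means — A: 2.4; B: 9.5.
E[X] = 0.45·2.4 + 0.55·9.5 = 6.305.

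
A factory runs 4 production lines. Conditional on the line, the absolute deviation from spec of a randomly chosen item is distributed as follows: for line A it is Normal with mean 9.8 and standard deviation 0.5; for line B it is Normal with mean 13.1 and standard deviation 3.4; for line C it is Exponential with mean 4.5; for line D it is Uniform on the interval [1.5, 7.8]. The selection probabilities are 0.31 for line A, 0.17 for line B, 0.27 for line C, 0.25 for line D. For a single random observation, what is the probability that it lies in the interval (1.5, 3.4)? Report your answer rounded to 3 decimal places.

Conditional on each line, P(1.5 < X < 3.4): A: 0; B: 0.00184311; C: 0.246782; D: 0.301587.
By total probability, P(1.5 < X < 3.4) = 0.31·0 + 0.17·0.00184311 + 0.27·0.246782 + 0.25·0.301587 = 0.142341.

0.142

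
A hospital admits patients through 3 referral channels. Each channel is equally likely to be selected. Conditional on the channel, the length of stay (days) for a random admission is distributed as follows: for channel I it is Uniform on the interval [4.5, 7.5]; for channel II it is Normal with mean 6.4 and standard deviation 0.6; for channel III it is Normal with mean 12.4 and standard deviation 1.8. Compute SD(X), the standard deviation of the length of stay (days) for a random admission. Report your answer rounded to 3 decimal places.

3.165

Per component, I: μ=6, E[X²]=36.75; II: μ=6.4, E[X²]=41.32; III: μ=12.4, E[X²]=157.
E[X] = 0.333333·6 + 0.333333·6.4 + 0.333333·12.4 = 8.26667.
E[X²] = 0.333333·36.75 + 0.333333·41.32 + 0.333333·157 = 78.3567.
Var(X) = E[X²] − (E[X])² = 78.3567 − 68.3378 = 10.0189.
SD(X) = √10.0189 = 3.16526.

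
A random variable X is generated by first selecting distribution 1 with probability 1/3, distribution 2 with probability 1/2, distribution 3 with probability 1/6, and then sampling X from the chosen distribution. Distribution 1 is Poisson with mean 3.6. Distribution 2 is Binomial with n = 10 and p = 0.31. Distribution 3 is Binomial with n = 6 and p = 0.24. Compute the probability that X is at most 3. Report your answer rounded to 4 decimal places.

Conditional on each component, P(X ≤ 3): 1: 0.515216; 2: 0.622757; 3: 0.967433.
By total probability, P(X ≤ 3) = 0.333333·0.515216 + 0.5·0.622757 + 0.166667·0.967433 = 0.644356.

0.6444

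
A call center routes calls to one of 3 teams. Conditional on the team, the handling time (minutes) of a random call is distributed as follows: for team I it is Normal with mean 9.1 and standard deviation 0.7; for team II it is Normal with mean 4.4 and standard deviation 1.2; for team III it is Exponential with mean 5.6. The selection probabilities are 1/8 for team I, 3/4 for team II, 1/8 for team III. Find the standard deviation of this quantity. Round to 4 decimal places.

Per component, I: μ=9.1, E[X²]=83.3; II: μ=4.4, E[X²]=20.8; III: μ=5.6, E[X²]=62.72.
E[X] = 0.125·9.1 + 0.75·4.4 + 0.125·5.6 = 5.1375.
E[X²] = 0.125·83.3 + 0.75·20.8 + 0.125·62.72 = 33.8525.
Var(X) = E[X²] − (E[X])² = 33.8525 − 26.3939 = 7.45859.
SD(X) = √7.45859 = 2.73104.

2.7310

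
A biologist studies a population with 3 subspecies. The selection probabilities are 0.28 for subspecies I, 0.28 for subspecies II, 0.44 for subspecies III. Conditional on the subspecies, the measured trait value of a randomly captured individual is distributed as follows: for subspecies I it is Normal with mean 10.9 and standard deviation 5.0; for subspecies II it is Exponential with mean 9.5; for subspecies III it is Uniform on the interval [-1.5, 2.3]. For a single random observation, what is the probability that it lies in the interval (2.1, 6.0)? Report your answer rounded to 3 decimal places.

0.134

Conditional on each subspecies, P(2.1 < X < 6.0): I: 0.124339; II: 0.269923; III: 0.0526316.
By total probability, P(2.1 < X < 6.0) = 0.28·0.124339 + 0.28·0.269923 + 0.44·0.0526316 = 0.133551.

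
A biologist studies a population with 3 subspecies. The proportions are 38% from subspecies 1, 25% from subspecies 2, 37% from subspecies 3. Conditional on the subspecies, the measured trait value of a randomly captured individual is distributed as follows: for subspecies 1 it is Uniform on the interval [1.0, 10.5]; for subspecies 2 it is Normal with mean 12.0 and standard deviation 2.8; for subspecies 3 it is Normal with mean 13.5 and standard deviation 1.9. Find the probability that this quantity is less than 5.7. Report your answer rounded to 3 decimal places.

Conditional on each subspecies, P(X < 5.7): 1: 0.494737; 2: 0.0122245; 3: 2.01927e-05.
By total probability, P(X < 5.7) = 0.38·0.494737 + 0.25·0.0122245 + 0.37·2.01927e-05 = 0.191064.

0.191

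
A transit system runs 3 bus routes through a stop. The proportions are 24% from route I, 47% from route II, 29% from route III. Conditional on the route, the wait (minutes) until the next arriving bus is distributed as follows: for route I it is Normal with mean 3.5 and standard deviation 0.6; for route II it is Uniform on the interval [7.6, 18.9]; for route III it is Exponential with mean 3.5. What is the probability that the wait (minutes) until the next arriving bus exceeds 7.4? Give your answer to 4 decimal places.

0.5050

Conditional on each route, P(X > 7.4): I: 4.016e-11; II: 1; III: 0.120719.
By total probability, P(X > 7.4) = 0.24·4.016e-11 + 0.47·1 + 0.29·0.120719 = 0.505009.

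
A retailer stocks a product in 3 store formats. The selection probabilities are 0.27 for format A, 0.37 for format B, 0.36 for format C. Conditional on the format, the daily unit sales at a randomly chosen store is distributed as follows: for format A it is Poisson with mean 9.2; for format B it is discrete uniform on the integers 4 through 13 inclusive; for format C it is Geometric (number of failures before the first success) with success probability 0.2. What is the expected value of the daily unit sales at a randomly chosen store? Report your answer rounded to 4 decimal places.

7.0690

Component means — A: 9.2; B: 8.5; C: 4.
E[X] = 0.27·9.2 + 0.37·8.5 + 0.36·4 = 7.069.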